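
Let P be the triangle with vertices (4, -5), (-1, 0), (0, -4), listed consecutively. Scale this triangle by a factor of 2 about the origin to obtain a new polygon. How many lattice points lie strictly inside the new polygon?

24

By the shoelace formula, twice the signed area is |[4·0 − (-1)·(-5)] + [(-1)·(-4) − 0·0] + [0·(-5) − 4·(-4)]| = 15, so the area is 7.5.
The number of boundary lattice points is Σ gcd(|Δx|,|Δy|) = gcd(5,5) + gcd(1,4) + gcd(4,1) = 5+1+1 = 7.
Scaling by 2 multiplies the area by 2² = 4 (so the new area is 30) and multiplies the boundary lattice-point count by 2, giving 14.
By Pick's theorem, the interior count of the dilated polygon is 30 − 14/2 + 1 = 24.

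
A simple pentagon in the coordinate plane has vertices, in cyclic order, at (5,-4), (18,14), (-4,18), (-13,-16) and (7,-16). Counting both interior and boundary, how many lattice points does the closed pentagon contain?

610

The shoelace formula gives twice the area as |[5·14 − 18·(-4)] + [18·18 − (-4)·14] + [(-4)·(-16) − (-13)·18] + [(-13)·(-16) − 7·(-16)] + [7·(-4) − 5·(-16)]| = 1192, so the area is 596.
Summing gcd(|Δx|,|Δy|) over the edges gives the boundary count: gcd(13,18) + gcd(22,4) + gcd(9,34) + gcd(20,0) + gcd(2,12) = 1+2+1+20+2 = 26.
Pick's theorem gives I = A − B/2 + 1 = 596 − 26/2 + 1 = 584, so the closed region contains I + B = 584 + 26 = 610 lattice points.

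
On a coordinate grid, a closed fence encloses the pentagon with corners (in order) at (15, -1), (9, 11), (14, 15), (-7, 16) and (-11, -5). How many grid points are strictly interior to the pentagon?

Using the shoelace formula, 2A = |(15·11 − 9·(-1)) + (9·15 − 14·11) + (14·16 − (-7)·15) + ((-7)·(-5) − (-11)·16) + ((-11)·(-1) − 15·(-5))| = 781, so the area is 390.5.
Along each edge there are gcd(|Δx|,|Δy|)+1 lattice points, so counting each shared vertex once the boundary has gcd(6,12) + gcd(5,4) + gcd(21,1) + gcd(4,21) + gcd(26,4) = 6+1+1+1+2 = 11.
Pick's theorem gives I = A − B/2 + 1 = 390.5 − 11/2 + 1 = 386.

386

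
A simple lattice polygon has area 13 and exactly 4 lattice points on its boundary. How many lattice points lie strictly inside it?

From Pick's theorem, I = A − B/2 + 1 = 13 − 4/2 + 1 = 12.

12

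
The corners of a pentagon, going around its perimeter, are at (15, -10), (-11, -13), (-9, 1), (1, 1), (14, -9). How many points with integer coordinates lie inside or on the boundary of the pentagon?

244

Using the shoelace formula, 2A = |[15·(-13) − (-11)·(-10)] + [(-11)·1 − (-9)·(-13)] + [(-9)·1 − 1·1] + [1·(-9) − 14·1] + [14·(-10) − 15·(-9)]| = 471, so the area is 235.5.
The number of boundary lattice points is Σ gcd(|Δx|,|Δy|) = gcd(26,3) + gcd(2,14) + gcd(10,0) + gcd(13,10) + gcd(1,1) = 1+2+10+1+1 = 15.
Pick's theorem gives I = A − B/2 + 1 = 235.5 − 15/2 + 1 = 229, so the closed region contains I + B = 229 + 15 = 244 lattice points.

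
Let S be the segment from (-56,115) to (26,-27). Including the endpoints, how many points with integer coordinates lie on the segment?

3

The number of lattice points on a segment between lattice points is gcd(|Δx|,|Δy|) + 1 = gcd(82,142) + 1 = 2 + 1 = 3.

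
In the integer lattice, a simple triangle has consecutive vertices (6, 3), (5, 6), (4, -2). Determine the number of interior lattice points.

Using the shoelace formula, 2A = |[6·6 − 5·3] + [5·(-2) − 4·6] + [4·3 − 6·(-2)]| = 11, so the area is 5.5.
Along each edge there are gcd(|Δx|,|Δy|)+1 lattice points, so counting each shared vertex once the boundary has gcd(1,3) + gcd(1,8) + gcd(2,5) = 1+1+1 = 3.
Pick's theorem gives I = A − B/2 + 1 = 5.5 − 3/2 + 1 = 5.

5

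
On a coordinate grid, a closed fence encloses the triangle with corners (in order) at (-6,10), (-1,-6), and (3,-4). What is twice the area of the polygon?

74

By the shoelace formula, twice the signed area is |[(-6)·(-6) − (-1)·10] + [(-1)·(-4) − 3·(-6)] + [3·10 − (-6)·(-4)]| = 74, so the area is 37.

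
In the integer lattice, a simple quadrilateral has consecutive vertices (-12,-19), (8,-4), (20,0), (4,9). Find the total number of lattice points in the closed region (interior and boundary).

By the shoelace formula, twice the signed area is |((-12)·(-4) − 8·(-19)) + (8·0 − 20·(-4)) + (20·9 − 4·0) + (4·(-19) − (-12)·9)| = 492, so the area is 246.
The number of boundary lattice points is Σ gcd(|Δx|,|Δy|) = gcd(20,15) + gcd(12,4) + gcd(16,9) + gcd(16,28) = 5+4+1+4 = 14.
Pick's theorem gives I = A − B/2 + 1 = 246 − 14/2 + 1 = 240, so the closed region contains I + B = 240 + 14 = 254 lattice points.

254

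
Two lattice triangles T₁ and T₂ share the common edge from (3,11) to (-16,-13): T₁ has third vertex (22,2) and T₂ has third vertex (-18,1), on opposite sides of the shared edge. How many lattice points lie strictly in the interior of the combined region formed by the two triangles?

469

The union is the simple quadrilateral with vertices (3,11), (22,2), (-16,-13), (-18,1) in order.
The shoelace formula gives twice the area as |[3·2 − 22·11] + [22·(-13) − (-16)·2] + [(-16)·1 − (-18)·(-13)] + [(-18)·11 − 3·1]| = 941, so the area is 470.5.
The number of boundary lattice points is Σ gcd(|Δx|,|Δy|) = gcd(19,9) + gcd(38,15) + gcd(2,14) + gcd(21,10) = 1+1+2+1 = 5.
By Pick's theorem I = A − B/2 + 1 = 470.5 − 5/2 + 1 = 469.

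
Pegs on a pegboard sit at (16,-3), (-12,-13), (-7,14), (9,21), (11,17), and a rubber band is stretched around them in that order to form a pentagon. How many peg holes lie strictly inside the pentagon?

By the shoelace formula, twice the signed area is |[16·(-13) − (-12)·(-3)] + [(-12)·14 − (-7)·(-13)] + [(-7)·21 − 9·14] + [9·17 − 11·21] + [11·(-3) − 16·17]| = 1159, so the area is 579.5.
Summing gcd(|Δx|,|Δy|) over the edges gives the boundary count: gcd(28,10) + gcd(5,27) + gcd(16,7) + gcd(2,4) + gcd(5,20) = 2+1+1+2+5 = 11.
By Pick's theorem A = I + B/2 − 1, so I = 579.5 − 11/2 + 1 = 575.

575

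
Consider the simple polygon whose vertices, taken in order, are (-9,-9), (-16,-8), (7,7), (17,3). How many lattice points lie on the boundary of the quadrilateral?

6

The number of boundary lattice points is Σ gcd(|Δx|,|Δy|) = gcd(7,1) + gcd(23,15) + gcd(10,4) + gcd(26,12) = 1+1+2+2 = 6.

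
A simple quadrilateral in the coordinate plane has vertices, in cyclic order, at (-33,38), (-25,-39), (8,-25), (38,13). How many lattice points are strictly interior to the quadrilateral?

The shoelace formula gives twice the area as |((-33)·(-39) − (-25)·38) + ((-25)·(-25) − 8·(-39)) + (8·13 − 38·(-25)) + (38·38 − (-33)·13)| = 6101, so the area is 6101/2.
The number of boundary lattice points is Σ gcd(|Δx|,|Δy|) = gcd(8,77) + gcd(33,14) + gcd(30,38) + gcd(71,25) = 1+1+2+1 = 5.
Pick's theorem gives I = A − B/2 + 1 = 6101/2 − 5/2 + 1 = 3049.

3049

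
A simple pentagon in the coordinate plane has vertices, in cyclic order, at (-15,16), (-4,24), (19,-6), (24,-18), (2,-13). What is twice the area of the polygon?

1365

By the shoelace formula, twice the signed area is |((-15)·24 − (-4)·16) + ((-4)·(-6) − 19·24) + (19·(-18) − 24·(-6)) + (24·(-13) − 2·(-18)) + (2·16 − (-15)·(-13))| = 1365, so the area is 682.5.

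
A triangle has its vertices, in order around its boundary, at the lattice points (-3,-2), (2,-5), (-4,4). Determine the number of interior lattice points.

12

The shoelace formula gives twice the area as |[(-3)·(-5) − 2·(-2)] + [2·4 − (-4)·(-5)] + [(-4)·(-2) − (-3)·4]| = 27, so the area is 27/2.
The number of boundary lattice points is Σ gcd(|Δx|,|Δy|) = gcd(5,3) + gcd(6,9) + gcd(1,6) = 1+3+1 = 5.
Pick's theorem gives I = A − B/2 + 1 = 27/2 − 5/2 + 1 = 12.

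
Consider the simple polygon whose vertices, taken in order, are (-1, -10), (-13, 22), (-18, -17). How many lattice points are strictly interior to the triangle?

By the shoelace formula, twice the signed area is |((-1)·22 − (-13)·(-10)) + ((-13)·(-17) − (-18)·22) + ((-18)·(-10) − (-1)·(-17))| = 628, so the area is 314.
The number of boundary lattice points is Σ gcd(|Δx|,|Δy|) = gcd(12,32) + gcd(5,39) + gcd(17,7) = 4+1+1 = 6.
Pick's theorem gives I = A − B/2 + 1 = 314 − 6/2 + 1 = 312.

312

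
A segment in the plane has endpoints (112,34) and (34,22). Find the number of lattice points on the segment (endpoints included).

The number of lattice points on a segment between lattice points is gcd(|Δx|,|Δy|) + 1 = gcd(78,12) + 1 = 6 + 1 = 7.

7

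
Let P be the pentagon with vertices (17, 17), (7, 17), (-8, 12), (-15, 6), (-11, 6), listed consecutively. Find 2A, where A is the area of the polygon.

209

Using the shoelace formula, 2A = |[17·17 − 7·17] + [7·12 − (-8)·17] + [(-8)·6 − (-15)·12] + [(-15)·6 − (-11)·6] + [(-11)·17 − 17·6]| = 209, so the area is 209/2.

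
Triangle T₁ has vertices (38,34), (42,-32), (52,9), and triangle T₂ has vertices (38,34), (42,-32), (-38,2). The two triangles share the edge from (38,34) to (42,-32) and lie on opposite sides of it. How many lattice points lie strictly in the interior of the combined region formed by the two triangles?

2981

The union is the simple quadrilateral with vertices (38,34), (52,9), (42,-32), (-38,2) in order.
By the shoelace formula, twice the signed area is |(38·9 − 52·34) + (52·(-32) − 42·9) + (42·2 − (-38)·(-32)) + ((-38)·34 − 38·2)| = 5968, so the area is 2984.
Summing gcd(|Δx|,|Δy|) over the edges gives the boundary count: gcd(14,25) + gcd(10,41) + gcd(80,34) + gcd(76,32) = 1+1+2+4 = 8.
By Pick's theorem I = A − B/2 + 1 = 2984 − 8/2 + 1 = 2981.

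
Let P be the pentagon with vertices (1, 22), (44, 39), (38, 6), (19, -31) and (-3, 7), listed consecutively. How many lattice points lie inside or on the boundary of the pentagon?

1741

The shoelace formula gives twice the area as |(1·39 − 44·22) + (44·6 − 38·39) + (38·(-31) − 19·6) + (19·7 − (-3)·(-31)) + ((-3)·22 − 1·7)| = 3472, so the area is 1736.
The number of boundary lattice points is Σ gcd(|Δx|,|Δy|) = gcd(43,17) + gcd(6,33) + gcd(19,37) + gcd(22,38) + gcd(4,15) = 1+3+1+2+1 = 8.
Pick's theorem gives I = A − B/2 + 1 = 1736 − 8/2 + 1 = 1733, so the closed region contains I + B = 1733 + 8 = 1741 lattice points.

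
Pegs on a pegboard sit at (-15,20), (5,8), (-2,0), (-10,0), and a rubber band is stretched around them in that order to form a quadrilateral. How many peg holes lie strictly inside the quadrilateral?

By the shoelace formula, twice the signed area is |[(-15)·8 − 5·20] + [5·0 − (-2)·8] + [(-2)·0 − (-10)·0] + [(-10)·20 − (-15)·0]| = 404, so the area is 202.
Summing gcd(|Δx|,|Δy|) over the edges gives the boundary count: gcd(20,12) + gcd(7,8) + gcd(8,0) + gcd(5,20) = 4+1+8+5 = 18.
Pick's theorem gives I = A − B/2 + 1 = 202 − 18/2 + 1 = 194.

194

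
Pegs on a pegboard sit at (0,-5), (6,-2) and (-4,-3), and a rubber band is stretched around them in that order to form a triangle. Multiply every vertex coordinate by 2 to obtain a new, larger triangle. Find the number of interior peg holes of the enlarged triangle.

43

Using the shoelace formula, 2A = |(0·(-2) − 6·(-5)) + (6·(-3) − (-4)·(-2)) + ((-4)·(-5) − 0·(-3))| = 24, so the area is 12.
Along each edge there are gcd(|Δx|,|Δy|)+1 lattice points, so counting each shared vertex once the boundary has gcd(6,3) + gcd(10,1) + gcd(4,2) = 3+1+2 = 6.
Scaling by 2 multiplies the area by 2² = 4 (so the new area is 48) and multiplies the boundary lattice-point count by 2, giving 12.
By Pick's theorem, the interior count of the dilated polygon is 48 − 12/2 + 1 = 43.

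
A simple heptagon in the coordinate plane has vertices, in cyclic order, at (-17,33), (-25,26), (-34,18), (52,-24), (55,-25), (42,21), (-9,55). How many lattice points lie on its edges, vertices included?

Along each edge there are gcd(|Δx|,|Δy|)+1 lattice points, so counting each shared vertex once the boundary has gcd(8,7) + gcd(9,8) + gcd(86,42) + gcd(3,1) + gcd(13,46) + gcd(51,34) + gcd(8,22) = 1+1+2+1+1+17+2 = 25.

25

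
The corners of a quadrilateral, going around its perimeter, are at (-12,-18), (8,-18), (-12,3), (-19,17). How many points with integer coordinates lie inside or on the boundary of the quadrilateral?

302

By the shoelace formula, twice the signed area is |[(-12)·(-18) − 8·(-18)] + [8·3 − (-12)·(-18)] + [(-12)·17 − (-19)·3] + [(-19)·(-18) − (-12)·17]| = 567, so the area is 283.5.
Summing gcd(|Δx|,|Δy|) over the edges gives the boundary count: gcd(20,0) + gcd(20,21) + gcd(7,14) + gcd(7,35) = 20+1+7+7 = 35.
Pick's theorem gives I = A − B/2 + 1 = 283.5 − 35/2 + 1 = 267, so the closed region contains I + B = 267 + 35 = 302 lattice points.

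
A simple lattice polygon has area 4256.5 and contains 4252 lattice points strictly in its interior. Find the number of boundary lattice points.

11

Pick's theorem gives A = I + B/2 − 1, so B = 2(A − I + 1) = 2(4256.5 − 4252 + 1) = 11.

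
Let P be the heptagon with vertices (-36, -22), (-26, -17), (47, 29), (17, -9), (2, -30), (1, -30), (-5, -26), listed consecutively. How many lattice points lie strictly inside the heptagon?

Using the shoelace formula, 2A = |((-36)·(-17) − (-26)·(-22)) + ((-26)·29 − 47·(-17)) + (47·(-9) − 17·29) + (17·(-30) − 2·(-9)) + (2·(-30) − 1·(-30)) + (1·(-26) − (-5)·(-30)) + ((-5)·(-22) − (-36)·(-26))| = 2355, so the area is 2355/2.
Summing gcd(|Δx|,|Δy|) over the edges gives the boundary count: gcd(10,5) + gcd(73,46) + gcd(30,38) + gcd(15,21) + gcd(1,0) + gcd(6,4) + gcd(31,4) = 5+1+2+3+1+2+1 = 15.
By Pick's theorem A = I + B/2 − 1, so I = 2355/2 − 15/2 + 1 = 1171.

1171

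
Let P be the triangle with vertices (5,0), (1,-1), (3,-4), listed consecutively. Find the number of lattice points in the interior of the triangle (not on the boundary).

By the shoelace formula, twice the signed area is |(5·(-1) − 1·0) + (1·(-4) − 3·(-1)) + (3·0 − 5·(-4))| = 14, so the area is 7.
Summing gcd(|Δx|,|Δy|) over the edges gives the boundary count: gcd(4,1) + gcd(2,3) + gcd(2,4) = 1+1+2 = 4.
By Pick's theorem A = I + B/2 − 1, so I = 7 − 4/2 + 1 = 6.

6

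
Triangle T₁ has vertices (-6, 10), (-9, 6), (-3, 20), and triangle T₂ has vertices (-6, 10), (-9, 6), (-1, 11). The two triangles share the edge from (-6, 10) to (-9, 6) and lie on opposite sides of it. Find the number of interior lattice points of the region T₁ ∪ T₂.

16

The union is the simple quadrilateral with vertices (-6, 10), (-3, 20), (-9, 6), (-1, 11) in order.
The shoelace formula gives twice the area as |[(-6)·20 − (-3)·10] + [(-3)·6 − (-9)·20] + [(-9)·11 − (-1)·6] + [(-1)·10 − (-6)·11]| = 35, so the area is 17.5.
Summing gcd(|Δx|,|Δy|) over the edges gives the boundary count: gcd(3,10) + gcd(6,14) + gcd(8,5) + gcd(5,1) = 1+2+1+1 = 5.
By Pick's theorem I = A − B/2 + 1 = 17.5 − 5/2 + 1 = 16.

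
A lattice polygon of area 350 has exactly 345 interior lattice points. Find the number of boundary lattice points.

Pick's theorem gives A = I + B/2 − 1, so B = 2(A − I + 1) = 2(350 − 345 + 1) = 12.

12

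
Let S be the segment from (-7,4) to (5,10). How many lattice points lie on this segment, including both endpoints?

7

The number of lattice points on a segment between lattice points is gcd(|Δx|,|Δy|) + 1 = gcd(12,6) + 1 = 6 + 1 = 7.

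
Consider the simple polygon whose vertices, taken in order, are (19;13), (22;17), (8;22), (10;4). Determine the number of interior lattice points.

120

By the shoelace formula, twice the signed area is |[19·17 − 22·13] + [22·22 − 8·17] + [8·4 − 10·22] + [10·13 − 19·4]| = 251, so the area is 125.5.
The number of boundary lattice points is Σ gcd(|Δx|,|Δy|) = gcd(3,4) + gcd(14,5) + gcd(2,18) + gcd(9,9) = 1+1+2+9 = 13.
Pick's theorem gives I = A − B/2 + 1 = 125.5 − 13/2 + 1 = 120.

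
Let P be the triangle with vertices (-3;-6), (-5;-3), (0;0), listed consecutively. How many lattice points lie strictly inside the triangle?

The shoelace formula gives twice the area as |((-3)·(-3) − (-5)·(-6)) + ((-5)·0 − 0·(-3)) + (0·(-6) − (-3)·0)| = 21, so the area is 10.5.
Summing gcd(|Δx|,|Δy|) over the edges gives the boundary count: gcd(2,3) + gcd(5,3) + gcd(3,6) = 1+1+3 = 5.
By Pick's theorem A = I + B/2 − 1, so I = 10.5 − 5/2 + 1 = 9.

9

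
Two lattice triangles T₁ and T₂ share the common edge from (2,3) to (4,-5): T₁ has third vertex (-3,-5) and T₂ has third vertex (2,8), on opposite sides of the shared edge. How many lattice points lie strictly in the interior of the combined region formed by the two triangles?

27

The union is the simple quadrilateral with vertices (2,3), (-3,-5), (4,-5), (2,8) in order.
Using the shoelace formula, 2A = |(2·(-5) − (-3)·3) + ((-3)·(-5) − 4·(-5)) + (4·8 − 2·(-5)) + (2·3 − 2·8)| = 66, so the area is 33.
Along each edge there are gcd(|Δx|,|Δy|)+1 lattice points, so counting each shared vertex once the boundary has gcd(5,8) + gcd(7,0) + gcd(2,13) + gcd(0,5) = 1+7+1+5 = 14.
By Pick's theorem I = A − B/2 + 1 = 33 − 14/2 + 1 = 27.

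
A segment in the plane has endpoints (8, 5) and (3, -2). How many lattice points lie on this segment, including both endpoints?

2

The number of lattice points on a segment between lattice points is gcd(|Δx|,|Δy|) + 1 = gcd(5,7) + 1 = 1 + 1 = 2.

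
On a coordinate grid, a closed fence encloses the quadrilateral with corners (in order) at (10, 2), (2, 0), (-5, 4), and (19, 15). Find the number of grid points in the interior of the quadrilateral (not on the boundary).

128

Using the shoelace formula, 2A = |(10·0 − 2·2) + (2·4 − (-5)·0) + ((-5)·15 − 19·4) + (19·2 − 10·15)| = 259, so the area is 129.5.
The number of boundary lattice points is Σ gcd(|Δx|,|Δy|) = gcd(8,2) + gcd(7,4) + gcd(24,11) + gcd(9,13) = 2+1+1+1 = 5.
Pick's theorem gives I = A − B/2 + 1 = 129.5 − 5/2 + 1 = 128.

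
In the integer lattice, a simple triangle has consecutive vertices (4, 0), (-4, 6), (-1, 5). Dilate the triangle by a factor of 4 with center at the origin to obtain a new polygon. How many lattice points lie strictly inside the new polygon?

65

By the shoelace formula, twice the signed area is |[4·6 − (-4)·0] + [(-4)·5 − (-1)·6] + [(-1)·0 − 4·5]| = 10, so the area is 5.
The number of boundary lattice points is Σ gcd(|Δx|,|Δy|) = gcd(8,6) + gcd(3,1) + gcd(5,5) = 2+1+5 = 8.
Scaling by 4 multiplies the area by 4² = 16 (so the new area is 80) and multiplies the boundary lattice-point count by 4, giving 32.
By Pick's theorem, the interior count of the dilated polygon is 80 − 32/2 + 1 = 65.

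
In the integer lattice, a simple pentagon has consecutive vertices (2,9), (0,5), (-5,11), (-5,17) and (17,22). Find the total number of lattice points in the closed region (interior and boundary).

The shoelace formula gives twice the area as |(2·5 − 0·9) + (0·11 − (-5)·5) + ((-5)·17 − (-5)·11) + ((-5)·22 − 17·17) + (17·9 − 2·22)| = 285, so the area is 142.5.
Summing gcd(|Δx|,|Δy|) over the edges gives the boundary count: gcd(2,4) + gcd(5,6) + gcd(0,6) + gcd(22,5) + gcd(15,13) = 2+1+6+1+1 = 11.
Pick's theorem gives I = A − B/2 + 1 = 142.5 − 11/2 + 1 = 138, so the closed region contains I + B = 138 + 11 = 149 lattice points.

149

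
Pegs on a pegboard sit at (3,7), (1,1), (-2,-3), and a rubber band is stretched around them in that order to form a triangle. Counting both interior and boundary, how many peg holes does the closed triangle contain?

10

The shoelace formula gives twice the area as |[3·1 − 1·7] + [1·(-3) − (-2)·1] + [(-2)·7 − 3·(-3)]| = 10, so the area is 5.
Along each edge there are gcd(|Δx|,|Δy|)+1 lattice points, so counting each shared vertex once the boundary has gcd(2,6) + gcd(3,4) + gcd(5,10) = 2+1+5 = 8.
Pick's theorem gives I = A − B/2 + 1 = 5 − 8/2 + 1 = 2, so the closed region contains I + B = 2 + 8 = 10 lattice points.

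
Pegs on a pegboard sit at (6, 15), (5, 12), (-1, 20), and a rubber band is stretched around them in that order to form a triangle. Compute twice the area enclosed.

The shoelace formula gives twice the area as |[6·12 − 5·15] + [5·20 − (-1)·12] + [(-1)·15 − 6·20]| = 26, so the area is 13.

26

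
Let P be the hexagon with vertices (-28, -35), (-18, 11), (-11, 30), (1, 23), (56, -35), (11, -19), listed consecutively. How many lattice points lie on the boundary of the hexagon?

7

Summing gcd(|Δx|,|Δy|) over the edges gives the boundary count: gcd(10,46) + gcd(7,19) + gcd(12,7) + gcd(55,58) + gcd(45,16) + gcd(39,16) = 2+1+1+1+1+1 = 7.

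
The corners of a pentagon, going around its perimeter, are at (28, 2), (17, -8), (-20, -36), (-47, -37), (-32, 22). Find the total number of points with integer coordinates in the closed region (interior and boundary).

2453

Using the shoelace formula, 2A = |[28·(-8) − 17·2] + [17·(-36) − (-20)·(-8)] + [(-20)·(-37) − (-47)·(-36)] + [(-47)·22 − (-32)·(-37)] + [(-32)·2 − 28·22]| = 4880, so the area is 2440.
Summing gcd(|Δx|,|Δy|) over the edges gives the boundary count: gcd(11,10) + gcd(37,28) + gcd(27,1) + gcd(15,59) + gcd(60,20) = 1+1+1+1+20 = 24.
Pick's theorem gives I = A − B/2 + 1 = 2440 − 24/2 + 1 = 2429, so the closed region contains I + B = 2429 + 24 = 2453 lattice points.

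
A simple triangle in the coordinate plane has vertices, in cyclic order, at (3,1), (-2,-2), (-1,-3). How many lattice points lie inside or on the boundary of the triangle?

8

The shoelace formula gives twice the area as |(3·(-2) − (-2)·1) + ((-2)·(-3) − (-1)·(-2)) + ((-1)·1 − 3·(-3))| = 8, so the area is 4.
The number of boundary lattice points is Σ gcd(|Δx|,|Δy|) = gcd(5,3) + gcd(1,1) + gcd(4,4) = 1+1+4 = 6.
Pick's theorem gives I = A − B/2 + 1 = 4 − 6/2 + 1 = 2, so the closed region contains I + B = 2 + 6 = 8 lattice points.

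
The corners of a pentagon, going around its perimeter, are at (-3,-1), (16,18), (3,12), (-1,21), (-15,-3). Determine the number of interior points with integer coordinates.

238

By the shoelace formula, twice the signed area is |[(-3)·18 − 16·(-1)] + [16·12 − 3·18] + [3·21 − (-1)·12] + [(-1)·(-3) − (-15)·21] + [(-15)·(-1) − (-3)·(-3)]| = 499, so the area is 499/2.
The number of boundary lattice points is Σ gcd(|Δx|,|Δy|) = gcd(19,19) + gcd(13,6) + gcd(4,9) + gcd(14,24) + gcd(12,2) = 19+1+1+2+2 = 25.
By Pick's theorem A = I + B/2 − 1, so I = 499/2 − 25/2 + 1 = 238.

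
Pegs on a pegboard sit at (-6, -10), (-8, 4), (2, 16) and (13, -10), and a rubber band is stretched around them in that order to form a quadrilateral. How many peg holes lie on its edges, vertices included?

The number of boundary lattice points is Σ gcd(|Δx|,|Δy|) = gcd(2,14) + gcd(10,12) + gcd(11,26) + gcd(19,0) = 2+2+1+19 = 24.

24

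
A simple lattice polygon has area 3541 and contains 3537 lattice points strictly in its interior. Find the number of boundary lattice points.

10

Pick's theorem gives A = I + B/2 − 1, so B = 2(A − I + 1) = 2(3541 − 3537 + 1) = 10.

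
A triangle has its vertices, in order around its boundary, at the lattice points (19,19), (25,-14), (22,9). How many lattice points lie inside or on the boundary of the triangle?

23

Using the shoelace formula, 2A = |[19·(-14) − 25·19] + [25·9 − 22·(-14)] + [22·19 − 19·9]| = 39, so the area is 39/2.
Along each edge there are gcd(|Δx|,|Δy|)+1 lattice points, so counting each shared vertex once the boundary has gcd(6,33) + gcd(3,23) + gcd(3,10) = 3+1+1 = 5.
Pick's theorem gives I = A − B/2 + 1 = 39/2 − 5/2 + 1 = 18, so the closed region contains I + B = 18 + 5 = 23 lattice points.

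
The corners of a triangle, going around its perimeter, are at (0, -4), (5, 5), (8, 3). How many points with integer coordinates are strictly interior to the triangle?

By the shoelace formula, twice the signed area is |[0·5 − 5·(-4)] + [5·3 − 8·5] + [8·(-4) − 0·3]| = 37, so the area is 18.5.
The number of boundary lattice points is Σ gcd(|Δx|,|Δy|) = gcd(5,9) + gcd(3,2) + gcd(8,7) = 1+1+1 = 3.
Pick's theorem gives I = A − B/2 + 1 = 18.5 − 3/2 + 1 = 18.

18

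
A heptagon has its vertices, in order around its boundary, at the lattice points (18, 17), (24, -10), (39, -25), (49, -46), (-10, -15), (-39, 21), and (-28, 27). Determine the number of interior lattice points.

Using the shoelace formula, 2A = |(18·(-10) − 24·17) + (24·(-25) − 39·(-10)) + (39·(-46) − 49·(-25)) + (49·(-15) − (-10)·(-46)) + ((-10)·21 − (-39)·(-15)) + ((-39)·27 − (-28)·21) + ((-28)·17 − 18·27)| = 4784, so the area is 2392.
Along each edge there are gcd(|Δx|,|Δy|)+1 lattice points, so counting each shared vertex once the boundary has gcd(6,27) + gcd(15,15) + gcd(10,21) + gcd(59,31) + gcd(29,36) + gcd(11,6) + gcd(46,10) = 3+15+1+1+1+1+2 = 24.
Pick's theorem gives I = A − B/2 + 1 = 2392 − 24/2 + 1 = 2381.

2381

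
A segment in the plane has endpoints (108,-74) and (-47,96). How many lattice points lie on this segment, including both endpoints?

6

The number of lattice points on a segment between lattice points is gcd(|Δx|,|Δy|) + 1 = gcd(155,170) + 1 = 5 + 1 = 6.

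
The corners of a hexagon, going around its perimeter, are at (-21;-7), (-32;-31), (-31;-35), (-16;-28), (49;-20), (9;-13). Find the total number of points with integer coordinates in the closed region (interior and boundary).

Using the shoelace formula, 2A = |[(-21)·(-31) − (-32)·(-7)] + [(-32)·(-35) − (-31)·(-31)] + [(-31)·(-28) − (-16)·(-35)] + [(-16)·(-20) − 49·(-28)] + [49·(-13) − 9·(-20)] + [9·(-7) − (-21)·(-13)]| = 1793, so the area is 896.5.
The number of boundary lattice points is Σ gcd(|Δx|,|Δy|) = gcd(11,24) + gcd(1,4) + gcd(15,7) + gcd(65,8) + gcd(40,7) + gcd(30,6) = 1+1+1+1+1+6 = 11.
Pick's theorem gives I = A − B/2 + 1 = 896.5 − 11/2 + 1 = 892, so the closed region contains I + B = 892 + 11 = 903 lattice points.

903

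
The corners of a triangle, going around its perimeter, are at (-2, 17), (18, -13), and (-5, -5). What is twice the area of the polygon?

The shoelace formula gives twice the area as |((-2)·(-13) − 18·17) + (18·(-5) − (-5)·(-13)) + ((-5)·17 − (-2)·(-5))| = 530, so the area is 265.

530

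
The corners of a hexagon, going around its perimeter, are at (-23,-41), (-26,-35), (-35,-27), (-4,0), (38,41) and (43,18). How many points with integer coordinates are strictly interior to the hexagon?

Using the shoelace formula, 2A = |[(-23)·(-35) − (-26)·(-41)] + [(-26)·(-27) − (-35)·(-35)] + [(-35)·0 − (-4)·(-27)] + [(-4)·41 − 38·0] + [38·18 − 43·41] + [43·(-41) − (-23)·18]| = 3484, so the area is 1742.
Summing gcd(|Δx|,|Δy|) over the edges gives the boundary count: gcd(3,6) + gcd(9,8) + gcd(31,27) + gcd(42,41) + gcd(5,23) + gcd(66,59) = 3+1+1+1+1+1 = 8.
Pick's theorem gives I = A − B/2 + 1 = 1742 − 8/2 + 1 = 1739.

1739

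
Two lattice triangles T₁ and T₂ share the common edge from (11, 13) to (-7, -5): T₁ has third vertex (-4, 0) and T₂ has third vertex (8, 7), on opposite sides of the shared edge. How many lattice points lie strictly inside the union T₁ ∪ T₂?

The union is the simple quadrilateral with vertices (11, 13), (-4, 0), (-7, -5), (8, 7) in order.
Using the shoelace formula, 2A = |(11·0 − (-4)·13) + ((-4)·(-5) − (-7)·0) + ((-7)·7 − 8·(-5)) + (8·13 − 11·7)| = 90, so the area is 45.
Summing gcd(|Δx|,|Δy|) over the edges gives the boundary count: gcd(15,13) + gcd(3,5) + gcd(15,12) + gcd(3,6) = 1+1+3+3 = 8.
By Pick's theorem I = A − B/2 + 1 = 45 − 8/2 + 1 = 42.

42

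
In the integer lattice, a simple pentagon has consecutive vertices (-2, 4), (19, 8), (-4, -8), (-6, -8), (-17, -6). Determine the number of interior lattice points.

The shoelace formula gives twice the area as |[(-2)·8 − 19·4] + [19·(-8) − (-4)·8] + [(-4)·(-8) − (-6)·(-8)] + [(-6)·(-6) − (-17)·(-8)] + [(-17)·4 − (-2)·(-6)]| = 408, so the area is 204.
Summing gcd(|Δx|,|Δy|) over the edges gives the boundary count: gcd(21,4) + gcd(23,16) + gcd(2,0) + gcd(11,2) + gcd(15,10) = 1+1+2+1+5 = 10.
Pick's theorem gives I = A − B/2 + 1 = 204 − 10/2 + 1 = 200.

200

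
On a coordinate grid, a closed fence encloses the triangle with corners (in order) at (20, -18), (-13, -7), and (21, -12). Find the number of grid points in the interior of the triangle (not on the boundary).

The shoelace formula gives twice the area as |[20·(-7) − (-13)·(-18)] + [(-13)·(-12) − 21·(-7)] + [21·(-18) − 20·(-12)]| = 209, so the area is 209/2.
Summing gcd(|Δx|,|Δy|) over the edges gives the boundary count: gcd(33,11) + gcd(34,5) + gcd(1,6) = 11+1+1 = 13.
By Pick's theorem A = I + B/2 − 1, so I = 209/2 − 13/2 + 1 = 99.

99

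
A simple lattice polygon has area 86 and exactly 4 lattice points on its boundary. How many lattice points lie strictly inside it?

85

Pick's theorem A = I + B/2 − 1 rearranges to I = A − B/2 + 1 = 86 − 4/2 + 1 = 85.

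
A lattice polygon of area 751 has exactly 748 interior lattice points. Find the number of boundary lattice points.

8

Pick's theorem gives A = I + B/2 − 1, so B = 2(A − I + 1) = 2(751 − 748 + 1) = 8.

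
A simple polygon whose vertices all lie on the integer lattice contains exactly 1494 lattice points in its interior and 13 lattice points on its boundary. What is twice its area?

Pick's theorem states A = I + B/2 − 1, so A = 1494 + 13/2 − 1 = 2999/2.
Hence 2A = 2999.

2999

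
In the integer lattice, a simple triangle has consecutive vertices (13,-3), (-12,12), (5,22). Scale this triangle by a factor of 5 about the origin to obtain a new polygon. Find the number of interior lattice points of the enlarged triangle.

6296

Using the shoelace formula, 2A = |[13·12 − (-12)·(-3)] + [(-12)·22 − 5·12] + [5·(-3) − 13·22]| = 505, so the area is 252.5.
Along each edge there are gcd(|Δx|,|Δy|)+1 lattice points, so counting each shared vertex once the boundary has gcd(25,15) + gcd(17,10) + gcd(8,25) = 5+1+1 = 7.
Scaling by 5 multiplies the area by 5² = 25 (so the new area is 6312.5) and multiplies the boundary lattice-point count by 5, giving 35.
By Pick's theorem, the interior count of the dilated polygon is 6312.5 − 35/2 + 1 = 6296.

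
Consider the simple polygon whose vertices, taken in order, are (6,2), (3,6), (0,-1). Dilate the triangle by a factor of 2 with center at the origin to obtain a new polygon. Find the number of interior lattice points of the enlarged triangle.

By the shoelace formula, twice the signed area is |[6·6 − 3·2] + [3·(-1) − 0·6] + [0·2 − 6·(-1)]| = 33, so the area is 16.5.
Along each edge there are gcd(|Δx|,|Δy|)+1 lattice points, so counting each shared vertex once the boundary has gcd(3,4) + gcd(3,7) + gcd(6,3) = 1+1+3 = 5.
Scaling by 2 multiplies the area by 2² = 4 (so the new area is 66) and multiplies the boundary lattice-point count by 2, giving 10.
By Pick's theorem, the interior count of the dilated polygon is 66 − 10/2 + 1 = 62.

62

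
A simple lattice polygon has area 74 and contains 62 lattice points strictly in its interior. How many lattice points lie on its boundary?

Pick's theorem gives A = I + B/2 − 1, so B = 2(A − I + 1) = 2(74 − 62 + 1) = 26.

26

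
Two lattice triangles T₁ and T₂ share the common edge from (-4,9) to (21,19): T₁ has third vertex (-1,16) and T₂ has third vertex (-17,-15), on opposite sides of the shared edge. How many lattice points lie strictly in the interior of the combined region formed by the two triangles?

306

The union is the simple quadrilateral with vertices (-4,9), (-1,16), (21,19), (-17,-15) in order.
By the shoelace formula, twice the signed area is |[(-4)·16 − (-1)·9] + [(-1)·19 − 21·16] + [21·(-15) − (-17)·19] + [(-17)·9 − (-4)·(-15)]| = 615, so the area is 615/2.
Summing gcd(|Δx|,|Δy|) over the edges gives the boundary count: gcd(3,7) + gcd(22,3) + gcd(38,34) + gcd(13,24) = 1+1+2+1 = 5.
By Pick's theorem I = A − B/2 + 1 = 615/2 − 5/2 + 1 = 306.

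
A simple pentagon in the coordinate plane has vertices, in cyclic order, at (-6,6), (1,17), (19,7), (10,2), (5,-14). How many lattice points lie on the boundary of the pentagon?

6

Summing gcd(|Δx|,|Δy|) over the edges gives the boundary count: gcd(7,11) + gcd(18,10) + gcd(9,5) + gcd(5,16) + gcd(11,20) = 1+2+1+1+1 = 6.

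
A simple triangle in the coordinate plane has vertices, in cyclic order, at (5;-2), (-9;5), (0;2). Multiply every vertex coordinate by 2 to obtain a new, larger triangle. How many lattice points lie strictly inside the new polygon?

Using the shoelace formula, 2A = |[5·5 − (-9)·(-2)] + [(-9)·2 − 0·5] + [0·(-2) − 5·2]| = 21, so the area is 10.5.
The number of boundary lattice points is Σ gcd(|Δx|,|Δy|) = gcd(14,7) + gcd(9,3) + gcd(5,4) = 7+3+1 = 11.
Scaling by 2 multiplies the area by 2² = 4 (so the new area is 42) and multiplies the boundary lattice-point count by 2, giving 22.
By Pick's theorem, the interior count of the dilated polygon is 42 − 22/2 + 1 = 32.

32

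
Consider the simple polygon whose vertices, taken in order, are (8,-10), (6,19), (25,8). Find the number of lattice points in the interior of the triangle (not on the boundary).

The shoelace formula gives twice the area as |(8·19 − 6·(-10)) + (6·8 − 25·19) + (25·(-10) − 8·8)| = 529, so the area is 264.5.
The number of boundary lattice points is Σ gcd(|Δx|,|Δy|) = gcd(2,29) + gcd(19,11) + gcd(17,18) = 1+1+1 = 3.
By Pick's theorem A = I + B/2 − 1, so I = 264.5 − 3/2 + 1 = 264.

264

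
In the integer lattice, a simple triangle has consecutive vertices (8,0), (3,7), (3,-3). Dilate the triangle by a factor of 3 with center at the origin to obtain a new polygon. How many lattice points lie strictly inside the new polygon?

By the shoelace formula, twice the signed area is |[8·7 − 3·0] + [3·(-3) − 3·7] + [3·0 − 8·(-3)]| = 50, so the area is 25.
Along each edge there are gcd(|Δx|,|Δy|)+1 lattice points, so counting each shared vertex once the boundary has gcd(5,7) + gcd(0,10) + gcd(5,3) = 1+10+1 = 12.
Scaling by 3 multiplies the area by 3² = 9 (so the new area is 225) and multiplies the boundary lattice-point count by 3, giving 36.
By Pick's theorem, the interior count of the dilated polygon is 225 − 36/2 + 1 = 208.

208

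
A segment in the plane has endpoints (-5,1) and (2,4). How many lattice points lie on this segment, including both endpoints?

The number of lattice points on a segment between lattice points is gcd(|Δx|,|Δy|) + 1 = gcd(7,3) + 1 = 1 + 1 = 2.

2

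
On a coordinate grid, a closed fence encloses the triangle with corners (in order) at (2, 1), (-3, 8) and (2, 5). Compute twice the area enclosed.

20

By the shoelace formula, twice the signed area is |[2·8 − (-3)·1] + [(-3)·5 − 2·8] + [2·1 − 2·5]| = 20, so the area is 10.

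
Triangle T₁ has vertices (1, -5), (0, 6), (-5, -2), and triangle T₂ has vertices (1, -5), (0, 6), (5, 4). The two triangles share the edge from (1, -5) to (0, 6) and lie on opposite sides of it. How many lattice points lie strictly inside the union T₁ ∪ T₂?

56

The union is the simple quadrilateral with vertices (1, -5), (-5, -2), (0, 6), (5, 4) in order.
The shoelace formula gives twice the area as |[1·(-2) − (-5)·(-5)] + [(-5)·6 − 0·(-2)] + [0·4 − 5·6] + [5·(-5) − 1·4]| = 116, so the area is 58.
Along each edge there are gcd(|Δx|,|Δy|)+1 lattice points, so counting each shared vertex once the boundary has gcd(6,3) + gcd(5,8) + gcd(5,2) + gcd(4,9) = 3+1+1+1 = 6.
By Pick's theorem I = A − B/2 + 1 = 58 − 6/2 + 1 = 56.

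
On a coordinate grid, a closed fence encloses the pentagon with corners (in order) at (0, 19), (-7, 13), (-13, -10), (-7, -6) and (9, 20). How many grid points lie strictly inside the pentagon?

The shoelace formula gives twice the area as |(0·13 − (-7)·19) + ((-7)·(-10) − (-13)·13) + ((-13)·(-6) − (-7)·(-10)) + ((-7)·20 − 9·(-6)) + (9·19 − 0·20)| = 465, so the area is 465/2.
The number of boundary lattice points is Σ gcd(|Δx|,|Δy|) = gcd(7,6) + gcd(6,23) + gcd(6,4) + gcd(16,26) + gcd(9,1) = 1+1+2+2+1 = 7.
Pick's theorem gives I = A − B/2 + 1 = 465/2 − 7/2 + 1 = 230.

230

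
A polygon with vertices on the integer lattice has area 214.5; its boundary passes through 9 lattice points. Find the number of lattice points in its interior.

Pick's theorem A = I + B/2 − 1 rearranges to I = A − B/2 + 1 = 214.5 − 9/2 + 1 = 211.

211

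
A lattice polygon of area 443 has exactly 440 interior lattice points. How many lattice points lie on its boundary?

8

Pick's theorem gives A = I + B/2 − 1, so B = 2(A − I + 1) = 2(443 − 440 + 1) = 8.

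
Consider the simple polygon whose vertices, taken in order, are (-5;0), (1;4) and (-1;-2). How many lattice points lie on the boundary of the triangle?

Along each edge there are gcd(|Δx|,|Δy|)+1 lattice points, so counting each shared vertex once the boundary has gcd(6,4) + gcd(2,6) + gcd(4,2) = 2+2+2 = 6.

6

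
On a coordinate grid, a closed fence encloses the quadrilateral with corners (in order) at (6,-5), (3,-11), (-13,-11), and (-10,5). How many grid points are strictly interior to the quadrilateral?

By the shoelace formula, twice the signed area is |(6·(-11) − 3·(-5)) + (3·(-11) − (-13)·(-11)) + ((-13)·5 − (-10)·(-11)) + ((-10)·(-5) − 6·5)| = 382, so the area is 191.
The number of boundary lattice points is Σ gcd(|Δx|,|Δy|) = gcd(3,6) + gcd(16,0) + gcd(3,16) + gcd(16,10) = 3+16+1+2 = 22.
By Pick's theorem A = I + B/2 − 1, so I = 191 − 22/2 + 1 = 181.

181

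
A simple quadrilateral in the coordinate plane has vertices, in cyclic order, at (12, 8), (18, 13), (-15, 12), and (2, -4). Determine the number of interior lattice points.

260

The shoelace formula gives twice the area as |[12·13 − 18·8] + [18·12 − (-15)·13] + [(-15)·(-4) − 2·12] + [2·8 − 12·(-4)]| = 523, so the area is 261.5.
Along each edge there are gcd(|Δx|,|Δy|)+1 lattice points, so counting each shared vertex once the boundary has gcd(6,5) + gcd(33,1) + gcd(17,16) + gcd(10,12) = 1+1+1+2 = 5.
Pick's theorem gives I = A − B/2 + 1 = 261.5 − 5/2 + 1 = 260.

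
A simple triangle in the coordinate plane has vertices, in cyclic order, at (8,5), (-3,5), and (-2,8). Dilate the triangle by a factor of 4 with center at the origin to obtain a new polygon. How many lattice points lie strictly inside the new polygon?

239

By the shoelace formula, twice the signed area is |[8·5 − (-3)·5] + [(-3)·8 − (-2)·5] + [(-2)·5 − 8·8]| = 33, so the area is 16.5.
The number of boundary lattice points is Σ gcd(|Δx|,|Δy|) = gcd(11,0) + gcd(1,3) + gcd(10,3) = 11+1+1 = 13.
Scaling by 4 multiplies the area by 4² = 16 (so the new area is 264) and multiplies the boundary lattice-point count by 4, giving 52.
By Pick's theorem, the interior count of the dilated polygon is 264 − 52/2 + 1 = 239.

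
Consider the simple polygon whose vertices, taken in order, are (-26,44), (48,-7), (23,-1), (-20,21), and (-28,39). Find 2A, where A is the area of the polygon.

The shoelace formula gives twice the area as |[(-26)·(-7) − 48·44] + [48·(-1) − 23·(-7)] + [23·21 − (-20)·(-1)] + [(-20)·39 − (-28)·21] + [(-28)·44 − (-26)·39]| = 1764, so the area is 882.

1764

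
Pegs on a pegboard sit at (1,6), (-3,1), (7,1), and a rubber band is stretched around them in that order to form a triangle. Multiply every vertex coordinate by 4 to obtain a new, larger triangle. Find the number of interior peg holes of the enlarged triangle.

377

The shoelace formula gives twice the area as |(1·1 − (-3)·6) + ((-3)·1 − 7·1) + (7·6 − 1·1)| = 50, so the area is 25.
Along each edge there are gcd(|Δx|,|Δy|)+1 lattice points, so counting each shared vertex once the boundary has gcd(4,5) + gcd(10,0) + gcd(6,5) = 1+10+1 = 12.
Scaling by 4 multiplies the area by 4² = 16 (so the new area is 400) and multiplies the boundary lattice-point count by 4, giving 48.
By Pick's theorem, the interior count of the dilated polygon is 400 − 48/2 + 1 = 377.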